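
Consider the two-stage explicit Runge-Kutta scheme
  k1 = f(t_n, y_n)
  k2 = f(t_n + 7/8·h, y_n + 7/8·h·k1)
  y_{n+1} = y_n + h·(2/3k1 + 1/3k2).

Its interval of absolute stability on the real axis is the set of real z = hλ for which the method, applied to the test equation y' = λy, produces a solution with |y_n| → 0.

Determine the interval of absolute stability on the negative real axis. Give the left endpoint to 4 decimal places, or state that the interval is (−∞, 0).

z∈(-3.4286,0).

On y'=λy, z=hλ:
  k1=λy_n ⇒ h·k1=z·y_n;  k2=λ(1+7/8z)y_n ⇒ h·k2=z(1+7/8z)y_n
  y_{n+1}/y_n = 1 + 2/3z + 1/3z(1+7/8z) = 1 + z + 7/24z²
  ⇒ R(z) = 1 + z + 7/24z².

Boundary: |R(x)|=1, x<0.
x=-0.91: |R|=0.3315
R=1: x+7/24x²=0 ⇒ x=−24/7=-3.4286; min R=1−1/(4·7/24)=0.1429>−1
Confirm numerically:
  x=-2.802: |R|=0.48793 <1
  x=-2.469: |R|=0.30899 <1
  x=-1.644: |R|=0.14430 <1
  x=-1.630: |R|=0.14493 <1
  x=-4.024: |R|=1.69883 >1
  x=-3.819: |R|=1.43489 >1
  x=-3.788: |R|=1.39711 >1
So |R|<1 on (-3.4286, 0).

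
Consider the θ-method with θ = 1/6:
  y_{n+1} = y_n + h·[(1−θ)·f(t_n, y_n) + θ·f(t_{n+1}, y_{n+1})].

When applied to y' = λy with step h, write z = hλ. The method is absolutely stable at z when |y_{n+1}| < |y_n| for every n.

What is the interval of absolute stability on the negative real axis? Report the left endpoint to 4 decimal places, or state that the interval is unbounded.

With y'=λy (z=hλ):
  y_{n+1} = y_n + z·[5/6·y_n + 1/6·y_{n+1}] ⇒ (1 − 1/6z)y_{n+1} = (1 + 5/6z)y_n
  ⇒ R(z) = (1 + 5/6z)/(1 − 1/6z).

Need |R(x)|<1, x<0.
x=-0.79: |R|=0.3019
R=−1: 1+5/6x = −1+1/6x ⇒ -2/3x=2 ⇒ x=2/(-2/3)=-3.0000
Confirm numerically:
  x=-2.976: |R|=0.98930 <1
  x=-2.933: |R|=0.97000 <1
  x=-1.985: |R|=0.49155 <1
  x=-3.414: |R|=1.17591 >1
  x=-3.328: |R|=1.14065 >1
So |R|<1 on (-3.0000, 0).

z∈(-3.0000,0).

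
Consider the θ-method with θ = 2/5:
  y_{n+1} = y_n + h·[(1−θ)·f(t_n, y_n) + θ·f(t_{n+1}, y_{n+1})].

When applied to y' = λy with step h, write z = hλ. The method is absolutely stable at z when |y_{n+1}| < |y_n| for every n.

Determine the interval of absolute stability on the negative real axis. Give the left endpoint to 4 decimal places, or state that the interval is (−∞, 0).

z∈(-10.0000,0).

Set f=λy, z=hλ:
  y_{n+1} = y_n + z·[3/5·y_n + 2/5·y_{n+1}] ⇒ (1 − 2/5z)y_{n+1} = (1 + 3/5z)y_n
  ⇒ R(z) = (1 + 3/5z)/(1 − 2/5z).

Find x<0 with |R(x)|<1.
x=-1.18: |R|=0.1984
R=−1: 1+3/5x = −1+2/5x ⇒ -1/5x=2 ⇒ x=2/(-1/5)=-10.0000
Confirm numerically:
  x=-9.826: |R|=0.99294 <1
  x=-7.065: |R|=0.84658 <1
  x=-6.857: |R|=0.83205 <1
  x=-10.415: |R|=1.01607 >1
  x=-10.124: |R|=1.00491 >1
Interval (-10.0000, 0).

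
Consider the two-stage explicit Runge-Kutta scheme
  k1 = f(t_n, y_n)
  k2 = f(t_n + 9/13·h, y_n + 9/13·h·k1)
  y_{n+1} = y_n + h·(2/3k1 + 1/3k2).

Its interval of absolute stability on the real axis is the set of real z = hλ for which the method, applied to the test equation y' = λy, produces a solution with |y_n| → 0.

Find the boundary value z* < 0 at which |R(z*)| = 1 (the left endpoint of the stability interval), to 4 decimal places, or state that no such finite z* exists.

z* = -4.3333.

On y'=λy, z=hλ:
  k1=λy_n ⇒ h·k1=z·y_n;  k2=λ(1+9/13z)y_n ⇒ h·k2=z(1+9/13z)y_n
  y_{n+1}/y_n = 1 + 2/3z + 1/3z(1+9/13z) = 1 + z + 3/13z²
  ⇒ R(z) = 1 + z + 3/13z².

Boundary: |R(x)|=1, x<0.
x=-1.57: |R|=0.0012
R=1: x+3/13x²=0 ⇒ x=−13/3=-4.3333; min R=1−1/(4·3/13)=-0.0833>−1
Confirm numerically:
  x=-3.848: |R|=0.56902 <1
  x=-3.518: |R|=0.33807 <1
  x=-2.923: |R|=0.04868 <1
  x=-2.291: |R|=0.07977 <1
  x=-4.876: |R|=1.61063 >1
  x=-4.562: |R|=1.24073 >1
  x=-4.474: |R|=1.14523 >1
Stable set (-4.3333, 0).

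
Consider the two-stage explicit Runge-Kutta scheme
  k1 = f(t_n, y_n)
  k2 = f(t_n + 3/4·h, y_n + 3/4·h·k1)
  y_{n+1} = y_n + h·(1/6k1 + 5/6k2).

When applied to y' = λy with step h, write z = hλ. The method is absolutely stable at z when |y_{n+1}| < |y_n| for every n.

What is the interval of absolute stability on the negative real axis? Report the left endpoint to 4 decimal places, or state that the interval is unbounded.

z∈(-1.6000,0).

With y'=λy (z=hλ):
  k1=λy_n ⇒ h·k1=z·y_n;  k2=λ(1+3/4z)y_n ⇒ h·k2=z(1+3/4z)y_n
  y_{n+1}/y_n = 1 + 1/6z + 5/6z(1+3/4z) = 1 + z + 5/8z²
  ⇒ R(z) = 1 + z + 5/8z².

Find x<0 with |R(x)|<1.
x=-0.81: |R|=0.6001
R=1: x+5/8x²=0 ⇒ x=−8/5=-1.6000; min R=1−1/(4·5/8)=0.6000>−1
Confirm numerically:
  x=-1.557: |R|=0.95816 <1
  x=-0.956: |R|=0.61521 <1
  x=-0.769: |R|=0.60060 <1
  x=-1.920: |R|=1.38400 >1
  x=-1.886: |R|=1.33712 >1
  x=-1.829: |R|=1.26178 >1
Stable set (-1.6000, 0).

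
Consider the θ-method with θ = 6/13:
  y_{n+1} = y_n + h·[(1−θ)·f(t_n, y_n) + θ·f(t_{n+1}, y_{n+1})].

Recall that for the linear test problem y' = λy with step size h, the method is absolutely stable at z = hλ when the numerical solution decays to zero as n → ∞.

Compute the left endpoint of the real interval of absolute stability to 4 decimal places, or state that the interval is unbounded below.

z* = -26.0000.

Test eqn y'=λy, z=hλ:
  y_{n+1} = y_n + z·[7/13·y_n + 6/13·y_{n+1}] ⇒ (1 − 6/13z)y_{n+1} = (1 + 7/13z)y_n
  Hence R(z) = (1 + 7/13z)/(1 − 6/13z).

Boundary: |R(x)|=1, x<0.
x=-0.48: |R|=0.6071
R=−1: 1+7/13x = −1+6/13x ⇒ -1/13x=2 ⇒ x=2/(-1/13)=-26.0000
Confirm numerically:
  x=-25.724: |R|=0.99835 <1
  x=-24.731: |R|=0.99214 <1
  x=-19.880: |R|=0.95373 <1
  x=-26.588: |R|=1.00341 >1
  x=-26.281: |R|=1.00165 >1
  x=-26.205: |R|=1.00120 >1
So |R|<1 on (-26.0000, 0).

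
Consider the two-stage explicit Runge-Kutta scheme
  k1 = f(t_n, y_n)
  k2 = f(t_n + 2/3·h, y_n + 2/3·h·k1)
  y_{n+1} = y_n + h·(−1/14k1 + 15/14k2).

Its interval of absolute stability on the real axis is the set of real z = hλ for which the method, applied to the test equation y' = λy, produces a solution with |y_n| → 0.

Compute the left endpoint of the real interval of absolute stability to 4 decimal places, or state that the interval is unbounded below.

z* = -1.4000.

Test eqn y'=λy, z=hλ:
  k1=λy_n ⇒ h·k1=z·y_n;  k2=λ(1+2/3z)y_n ⇒ h·k2=z(1+2/3z)y_n
  y_{n+1}/y_n = 1 − 1/14z + 15/14z(1+2/3z) = 1 + z + 5/7z²
  R(z) = 1 + z + 5/7z².

Boundary: |R(x)|=1, x<0.
x=-1.34: |R|=0.9426
R=1: x+5/7x²=0 ⇒ x=−7/5=-1.4000; min R=1−1/(4·5/7)=0.6500>−1
Confirm numerically:
  x=-1.331: |R|=0.93440 <1
  x=-1.304: |R|=0.91058 <1
  x=-1.020: |R|=0.72314 <1
  x=-1.843: |R|=1.58318 >1
  x=-1.722: |R|=1.39606 >1
  x=-1.451: |R|=1.05286 >1
So |R|<1 on (-1.4000, 0).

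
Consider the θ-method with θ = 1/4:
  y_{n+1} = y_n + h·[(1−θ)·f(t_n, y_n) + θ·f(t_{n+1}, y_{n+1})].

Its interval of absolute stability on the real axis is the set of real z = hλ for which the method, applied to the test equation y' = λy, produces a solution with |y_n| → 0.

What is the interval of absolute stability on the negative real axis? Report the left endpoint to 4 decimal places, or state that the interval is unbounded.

Test eqn y'=λy, z=hλ:
  y_{n+1} = y_n + z·[3/4·y_n + 1/4·y_{n+1}] ⇒ (1 − 1/4z)y_{n+1} = (1 + 3/4z)y_n
  ⇒ R(z) = (1 + 3/4z)/(1 − 1/4z).

Find x<0 with |R(x)|<1.
x=-0.5: |R|=0.5556
R=−1: 1+3/4x = −1+1/4x ⇒ -1/2x=2 ⇒ x=2/(-1/2)=-4.0000
Confirm numerically:
  x=-2.846: |R|=0.66287 <1
  x=-2.626: |R|=0.58527 <1
  x=-2.218: |R|=0.42683 <1
  x=-2.171: |R|=0.40723 <1
  x=-4.526: |R|=1.12339 >1
  x=-4.425: |R|=1.10089 >1
  x=-4.390: |R|=1.09297 >1
Stable set (-4.0000, 0).

z∈(-4.0000,0).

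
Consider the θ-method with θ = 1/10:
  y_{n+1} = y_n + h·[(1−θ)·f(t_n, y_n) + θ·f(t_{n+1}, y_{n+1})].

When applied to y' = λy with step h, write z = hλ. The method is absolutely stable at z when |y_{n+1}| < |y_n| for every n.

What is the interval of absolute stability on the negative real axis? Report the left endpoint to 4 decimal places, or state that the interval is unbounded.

z∈(-2.5000,0).

With y'=λy (z=hλ):
  y_{n+1} = y_n + z·[9/10·y_n + 1/10·y_{n+1}] ⇒ (1 − 1/10z)y_{n+1} = (1 + 9/10z)y_n
  ⇒ R(z) = (1 + 9/10z)/(1 − 1/10z).

Boundary: |R(x)|=1, x<0.
x=-0.72: |R|=0.3284
R=−1: 1+9/10x = −1+1/10x ⇒ -4/5x=2 ⇒ x=2/(-4/5)=-2.5000
Confirm numerically:
  x=-2.348: |R|=0.90152 <1
  x=-2.297: |R|=0.86794 <1
  x=-1.513: |R|=0.31417 <1
  x=-2.837: |R|=1.21002 >1
  x=-2.753: |R|=1.15871 >1
  x=-2.595: |R|=1.06034 >1
So |R|<1 on (-2.5000, 0).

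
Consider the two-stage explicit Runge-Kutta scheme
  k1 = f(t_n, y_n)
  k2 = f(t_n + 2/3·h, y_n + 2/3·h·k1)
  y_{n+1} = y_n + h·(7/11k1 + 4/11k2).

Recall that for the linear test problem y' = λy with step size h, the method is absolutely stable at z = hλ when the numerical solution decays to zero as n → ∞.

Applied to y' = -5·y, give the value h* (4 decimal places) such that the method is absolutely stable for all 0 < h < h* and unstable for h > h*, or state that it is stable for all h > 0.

(-4.1250,0); λ=-5 ⇒ h* = (33/8)/5 = 0.8250.

Test eqn y'=λy, z=hλ:
  k1=λy_n ⇒ h·k1=z·y_n;  k2=λ(1+2/3z)y_n ⇒ h·k2=z(1+2/3z)y_n
  y_{n+1}/y_n = 1 + 7/11z + 4/11z(1+2/3z) = 1 + z + 8/33z²
  R(z) = 1 + z + 8/33z².

Boundary: |R(x)|=1, x<0.
x=-0.75: |R|=0.3864
R=1: x+8/33x²=0 ⇒ x=−33/8=-4.1250; min R=1−1/(4·8/33)=-0.0312>−1
Confirm numerically:
  x=-3.914: |R|=0.79979 <1
  x=-3.213: |R|=0.28963 <1
  x=-2.883: |R|=0.13195 <1
  x=-1.991: |R|=0.03001 <1
  x=-4.434: |R|=1.33215 >1
  x=-4.405: |R|=1.29901 >1
So |R|<1 on (-4.1250, 0).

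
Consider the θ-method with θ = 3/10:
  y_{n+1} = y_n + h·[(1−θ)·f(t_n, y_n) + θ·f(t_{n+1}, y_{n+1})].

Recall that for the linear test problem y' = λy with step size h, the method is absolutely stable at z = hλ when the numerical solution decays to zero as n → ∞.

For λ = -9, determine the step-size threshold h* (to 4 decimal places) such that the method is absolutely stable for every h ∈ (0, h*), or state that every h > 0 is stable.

(-5.0000,0); λ=-9 ⇒ h* = (5)/9 = 0.5556.

Set f=λy, z=hλ:
  y_{n+1} = y_n + z·[7/10·y_n + 3/10·y_{n+1}] ⇒ (1 − 3/10z)y_{n+1} = (1 + 7/10z)y_n
  Hence R(z) = (1 + 7/10z)/(1 − 3/10z).

Solve |R(x)|<1 on ℝ⁻.
x=-1.3: |R|=0.0647
R=−1: 1+7/10x = −1+3/10x ⇒ -2/5x=2 ⇒ x=2/(-2/5)=-5.0000
Confirm numerically:
  x=-4.006: |R|=0.81942 <1
  x=-2.702: |R|=0.49232 <1
  x=-2.663: |R|=0.48035 <1
  x=-5.446: |R|=1.06773 >1
  x=-5.187: |R|=1.02926 >1
Stable set (-5.0000, 0).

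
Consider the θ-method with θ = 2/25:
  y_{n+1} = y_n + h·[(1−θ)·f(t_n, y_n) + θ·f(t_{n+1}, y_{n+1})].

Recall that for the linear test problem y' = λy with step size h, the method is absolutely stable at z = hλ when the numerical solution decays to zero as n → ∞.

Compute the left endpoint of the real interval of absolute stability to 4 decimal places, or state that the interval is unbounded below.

left endpoint -2.3810.

With y'=λy (z=hλ):
  y_{n+1} = y_n + z·[23/25·y_n + 2/25·y_{n+1}] ⇒ (1 − 2/25z)y_{n+1} = (1 + 23/25z)y_n
  ⇒ R(z) = (1 + 23/25z)/(1 − 2/25z).

Need |R(x)|<1, x<0.
x=-1.5: |R|=0.3393
R=−1: 1+23/25x = −1+2/25x ⇒ -21/25x=2 ⇒ x=2/(-21/25)=-2.3810
Confirm numerically:
  x=-2.263: |R|=0.91611 <1
  x=-2.262: |R|=0.91539 <1
  x=-1.923: |R|=0.66661 <1
  x=-1.579: |R|=0.40191 <1
  x=-2.670: |R|=1.20007 >1
  x=-2.486: |R|=1.07360 >1
So |R|<1 on (-2.3810, 0).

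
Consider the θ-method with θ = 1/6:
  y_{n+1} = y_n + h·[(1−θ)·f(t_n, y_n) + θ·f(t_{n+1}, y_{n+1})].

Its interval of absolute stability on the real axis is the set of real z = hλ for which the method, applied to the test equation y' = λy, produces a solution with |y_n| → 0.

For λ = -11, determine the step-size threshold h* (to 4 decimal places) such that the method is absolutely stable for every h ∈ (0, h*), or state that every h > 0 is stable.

Set f=λy, z=hλ:
  y_{n+1} = y_n + z·[5/6·y_n + 1/6·y_{n+1}] ⇒ (1 − 1/6z)y_{n+1} = (1 + 5/6z)y_n
  ⇒ R(z) = (1 + 5/6z)/(1 − 1/6z).

Need |R(x)|<1, x<0.
x=-0.62: |R|=0.4381
R=−1: 1+5/6x = −1+1/6x ⇒ -2/3x=2 ⇒ x=2/(-2/3)=-3.0000
Confirm numerically:
  x=-2.306: |R|=0.66578 <1
  x=-1.548: |R|=0.23052 <1
  x=-1.446: |R|=0.16519 <1
  x=-1.296: |R|=0.06579 <1
  x=-3.305: |R|=1.13111 >1
  x=-3.238: |R|=1.10305 >1
So |R|<1 on (-3.0000, 0).

(-3.0000,0); λ=-11 ⇒ h* = (3)/11 = 0.2727.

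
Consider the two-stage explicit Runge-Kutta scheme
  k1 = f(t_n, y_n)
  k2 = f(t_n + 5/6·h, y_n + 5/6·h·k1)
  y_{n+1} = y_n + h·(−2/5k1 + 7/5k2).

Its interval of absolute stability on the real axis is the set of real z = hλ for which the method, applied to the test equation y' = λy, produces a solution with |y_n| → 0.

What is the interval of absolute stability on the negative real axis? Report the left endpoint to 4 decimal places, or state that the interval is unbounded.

Test eqn y'=λy, z=hλ:
  k1=λy_n ⇒ h·k1=z·y_n;  k2=λ(1+5/6z)y_n ⇒ h·k2=z(1+5/6z)y_n
  y_{n+1}/y_n = 1 − 2/5z + 7/5z(1+5/6z) = 1 + z + 7/6z²
  Hence R(z) = 1 + z + 7/6z².

Boundary: |R(x)|=1, x<0.
x=-1.34: |R|=1.7549
R=1: x+7/6x²=0 ⇒ x=−6/7=-0.8571; min R=1−1/(4·7/6)=0.7857>−1
Confirm numerically:
  x=-0.781: |R|=0.93062 <1
  x=-0.713: |R|=0.88010 <1
  x=-0.696: |R|=0.86915 <1
  x=-0.654: |R|=0.84500 <1
  x=-1.337: |R|=1.74850 >1
  x=-1.232: |R|=1.53879 >1
  x=-1.114: |R|=1.33383 >1
So |R|<1 on (-0.8571, 0).

(-0.8571, 0).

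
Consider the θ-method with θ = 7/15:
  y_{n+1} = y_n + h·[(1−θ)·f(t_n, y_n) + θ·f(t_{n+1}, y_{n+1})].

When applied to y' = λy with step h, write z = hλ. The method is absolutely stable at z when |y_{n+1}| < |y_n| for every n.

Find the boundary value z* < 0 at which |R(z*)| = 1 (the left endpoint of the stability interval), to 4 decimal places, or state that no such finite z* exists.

left endpoint -30.0000.

Set f=λy, z=hλ:
  y_{n+1} = y_n + z·[8/15·y_n + 7/15·y_{n+1}] ⇒ (1 − 7/15z)y_{n+1} = (1 + 8/15z)y_n
  so R(z) = (1 + 8/15z)/(1 − 7/15z).

Need |R(x)|<1, x<0.
x=-1.78: |R|=0.0277
R=−1: 1+8/15x = −1+7/15x ⇒ -1/15x=2 ⇒ x=2/(-1/15)=-30.0000
Confirm numerically:
  x=-29.534: |R|=0.99790 <1
  x=-26.674: |R|=0.98351 <1
  x=-24.763: |R|=0.97219 <1
  x=-12.593: |R|=0.83125 <1
  x=-30.152: |R|=1.00067 >1
  x=-30.141: |R|=1.00062 >1
So |R|<1 on (-30.0000, 0).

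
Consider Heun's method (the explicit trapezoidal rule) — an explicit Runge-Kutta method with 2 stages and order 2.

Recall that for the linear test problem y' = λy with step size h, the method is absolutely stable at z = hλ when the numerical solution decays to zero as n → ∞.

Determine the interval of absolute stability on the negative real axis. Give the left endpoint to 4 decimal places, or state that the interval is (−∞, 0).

z∈(-2.0000,0).

With y'=λy (z=hλ):
  order 2, 2-stage ⇒ R(z)=1+z+z^2/2
  (e.g. R(-1.28)=0.53920, |R|=0.53920)

Boundary: |R(x)|=1, x<0.
x=-1.28: |R|=0.5392
|R(-2.12)|=1.1272 |R(-1.67)|=0.7244 |R(-1.03)|=0.5005
Bisect:
  x_lo=-2.7801 |R|=2.0844  x_hi=-0.2745 |R|=0.7632
  mid=-1.52730 |R|=0.63902 →hi
  mid=-2.15370 |R|=1.16552 →lo
  mid=-1.84050 |R|=0.85322 →hi
  mid=-1.99710 |R|=0.99711 →hi
  mid=-2.07540 |R|=1.07825 →lo
  mid=-2.03625 |R|=1.03691 →lo
  mid=-2.01668 |R|=1.01682 →lo
  mid=-2.00689 |R|=1.00691 →lo
  mid=-2.00200 |R|=1.00200 →lo
  ...
  [-2.00001,-1.99986] ⇒ x*=-2.0000
Stable set (-2.0000, 0).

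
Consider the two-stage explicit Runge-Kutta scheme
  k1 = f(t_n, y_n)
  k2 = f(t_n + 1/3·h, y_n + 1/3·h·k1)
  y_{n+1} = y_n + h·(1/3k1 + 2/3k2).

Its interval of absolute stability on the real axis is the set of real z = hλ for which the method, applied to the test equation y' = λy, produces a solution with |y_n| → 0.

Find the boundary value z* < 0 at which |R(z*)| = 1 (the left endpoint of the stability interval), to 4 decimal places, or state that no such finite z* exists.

left endpoint -4.5000.

Test eqn y'=λy, z=hλ:
  k1=λy_n ⇒ h·k1=z·y_n;  k2=λ(1+1/3z)y_n ⇒ h·k2=z(1+1/3z)y_n
  y_{n+1}/y_n = 1 + 1/3z + 2/3z(1+1/3z) = 1 + z + 2/9z²
  Hence R(z) = 1 + z + 2/9z².

Boundary: |R(x)|=1, x<0.
x=-0.77: |R|=0.3618
R=1: x+2/9x²=0 ⇒ x=−9/2=-4.5000; min R=1−1/(4·2/9)=-0.1250>−1
Confirm numerically:
  x=-3.852: |R|=0.44531 <1
  x=-3.476: |R|=0.20902 <1
  x=-3.333: |R|=0.13564 <1
  x=-2.461: |R|=0.11511 <1
  x=-4.924: |R|=1.46395 >1
  x=-4.923: |R|=1.46276 >1
Stable set (-4.5000, 0).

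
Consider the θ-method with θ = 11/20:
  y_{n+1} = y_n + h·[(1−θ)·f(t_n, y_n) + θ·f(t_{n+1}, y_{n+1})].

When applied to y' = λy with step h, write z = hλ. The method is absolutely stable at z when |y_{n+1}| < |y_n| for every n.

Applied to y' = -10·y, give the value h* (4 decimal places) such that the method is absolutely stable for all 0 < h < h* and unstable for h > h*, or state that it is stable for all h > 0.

Set f=λy, z=hλ:
  y_{n+1} = y_n + z·[9/20·y_n + 11/20·y_{n+1}] ⇒ (1 − 11/20z)y_{n+1} = (1 + 9/20z)y_n
  R(z) = (1 + 9/20z)/(1 − 11/20z).

Find x<0 with |R(x)|<1.
x=-1.17: |R|=0.2881
x=-2: |R|=0.0476
x=-10: |R|=0.5385
x=-100: |R|=0.7857
θ=11/20≥1/2 ⇒ |1+9/20x|<|1−11/20x| ∀x<0 ⇒ unbounded interval.

(−∞, 0) — no finite endpoint. Any h>0 works for λ=-10.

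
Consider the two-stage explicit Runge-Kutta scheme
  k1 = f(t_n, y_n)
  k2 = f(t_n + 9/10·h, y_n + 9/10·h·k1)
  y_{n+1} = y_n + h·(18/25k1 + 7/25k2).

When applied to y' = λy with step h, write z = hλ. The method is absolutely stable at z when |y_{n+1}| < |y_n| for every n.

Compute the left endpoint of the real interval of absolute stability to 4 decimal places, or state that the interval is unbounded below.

On y'=λy, z=hλ:
  k1=λy_n ⇒ h·k1=z·y_n;  k2=λ(1+9/10z)y_n ⇒ h·k2=z(1+9/10z)y_n
  y_{n+1}/y_n = 1 + 18/25z + 7/25z(1+9/10z) = 1 + z + 63/250z²
  Hence R(z) = 1 + z + 63/250z².

Find x<0 with |R(x)|<1.
x=-1.31: |R|=0.1225
R=1: x+63/250x²=0 ⇒ x=−250/63=-3.9683; min R=1−1/(4·63/250)=0.0079>−1
Confirm numerically:
  x=-2.966: |R|=0.25088 <1
  x=-2.297: |R|=0.03260 <1
  x=-2.141: |R|=0.01414 <1
  x=-4.542: |R|=1.65670 >1
  x=-4.322: |R|=1.38528 >1
  x=-4.115: |R|=1.15217 >1
Interval (-3.9683, 0).

z* = -3.9683.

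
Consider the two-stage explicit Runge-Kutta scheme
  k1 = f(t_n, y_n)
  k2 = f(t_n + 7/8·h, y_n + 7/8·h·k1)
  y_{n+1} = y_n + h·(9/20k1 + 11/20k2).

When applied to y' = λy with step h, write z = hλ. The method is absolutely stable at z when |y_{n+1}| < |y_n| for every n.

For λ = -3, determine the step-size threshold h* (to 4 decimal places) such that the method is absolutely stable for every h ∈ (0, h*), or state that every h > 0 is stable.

(-2.0779,0); λ=-3 ⇒ h* = (160/77)/3 = 0.6926.

On y'=λy, z=hλ:
  k1=λy_n ⇒ h·k1=z·y_n;  k2=λ(1+7/8z)y_n ⇒ h·k2=z(1+7/8z)y_n
  y_{n+1}/y_n = 1 + 9/20z + 11/20z(1+7/8z) = 1 + z + 77/160z²
  so R(z) = 1 + z + 77/160z².

Need |R(x)|<1, x<0.
x=-0.61: |R|=0.5691
R=1: x+77/160x²=0 ⇒ x=−160/77=-2.0779; min R=1−1/(4·77/160)=0.4805>−1
Confirm numerically:
  x=-1.545: |R|=0.60376 <1
  x=-1.425: |R|=0.55224 <1
  x=-1.304: |R|=0.51433 <1
  x=-1.180: |R|=0.49009 <1
  x=-2.208: |R|=1.13822 >1
  x=-2.206: |R|=1.13597 >1
  x=-2.183: |R|=1.11039 >1
So |R|<1 on (-2.0779, 0).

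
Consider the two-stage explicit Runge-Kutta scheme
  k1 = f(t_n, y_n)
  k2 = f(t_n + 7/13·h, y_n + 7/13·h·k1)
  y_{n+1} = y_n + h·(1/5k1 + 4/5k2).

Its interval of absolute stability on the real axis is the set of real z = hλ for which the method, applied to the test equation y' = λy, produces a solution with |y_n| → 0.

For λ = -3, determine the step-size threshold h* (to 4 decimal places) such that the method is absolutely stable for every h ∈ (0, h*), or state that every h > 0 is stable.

(-2.3214,0); λ=-3 ⇒ h* = (65/28)/3 = 0.7738.

On y'=λy, z=hλ:
  k1=λy_n ⇒ h·k1=z·y_n;  k2=λ(1+7/13z)y_n ⇒ h·k2=z(1+7/13z)y_n
  y_{n+1}/y_n = 1 + 1/5z + 4/5z(1+7/13z) = 1 + z + 28/65z²
  so R(z) = 1 + z + 28/65z².

Find x<0 with |R(x)|<1.
x=-1.71: |R|=0.5496
R=1: x+28/65x²=0 ⇒ x=−65/28=-2.3214; min R=1−1/(4·28/65)=0.4196>−1
Confirm numerically:
  x=-2.201: |R|=0.88582 <1
  x=-1.971: |R|=0.70247 <1
  x=-1.850: |R|=0.62431 <1
  x=-1.595: |R|=0.50089 <1
  x=-2.800: |R|=1.57723 >1
  x=-2.565: |R|=1.26913 >1
  x=-2.542: |R|=1.24153 >1
So |R|<1 on (-2.3214, 0).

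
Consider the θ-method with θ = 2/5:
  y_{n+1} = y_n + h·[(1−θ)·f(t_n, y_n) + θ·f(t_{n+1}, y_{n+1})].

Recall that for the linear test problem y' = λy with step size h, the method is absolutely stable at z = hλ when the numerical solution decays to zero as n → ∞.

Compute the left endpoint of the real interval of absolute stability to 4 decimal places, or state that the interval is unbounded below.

Set f=λy, z=hλ:
  y_{n+1} = y_n + z·[3/5·y_n + 2/5·y_{n+1}] ⇒ (1 − 2/5z)y_{n+1} = (1 + 3/5z)y_n
  R(z) = (1 + 3/5z)/(1 − 2/5z).

Need |R(x)|<1, x<0.
x=-0.87: |R|=0.3546
R=−1: 1+3/5x = −1+2/5x ⇒ -1/5x=2 ⇒ x=2/(-1/5)=-10.0000
Confirm numerically:
  x=-9.489: |R|=0.97869 <1
  x=-8.633: |R|=0.93861 <1
  x=-4.829: |R|=0.64722 <1
  x=-4.407: |R|=0.59512 <1
  x=-10.425: |R|=1.01644 >1
  x=-10.189: |R|=1.00745 >1
  x=-10.115: |R|=1.00456 >1
So |R|<1 on (-10.0000, 0).

left endpoint -10.0000.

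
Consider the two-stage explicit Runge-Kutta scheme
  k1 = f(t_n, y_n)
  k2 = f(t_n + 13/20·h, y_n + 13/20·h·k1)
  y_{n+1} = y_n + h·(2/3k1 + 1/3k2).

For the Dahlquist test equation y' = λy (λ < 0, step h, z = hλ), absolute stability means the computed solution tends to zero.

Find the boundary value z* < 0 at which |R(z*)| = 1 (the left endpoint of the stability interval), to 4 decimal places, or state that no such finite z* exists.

z* = -4.6154.

On y'=λy, z=hλ:
  k1=λy_n ⇒ h·k1=z·y_n;  k2=λ(1+13/20z)y_n ⇒ h·k2=z(1+13/20z)y_n
  y_{n+1}/y_n = 1 + 2/3z + 1/3z(1+13/20z) = 1 + z + 13/60z²
  so R(z) = 1 + z + 13/60z².

Solve |R(x)|<1 on ℝ⁻.
x=-0.71: |R|=0.3992
R=1: x+13/60x²=0 ⇒ x=−60/13=-4.6154; min R=1−1/(4·13/60)=-0.1538>−1
Confirm numerically:
  x=-4.298: |R|=0.70444 <1
  x=-3.919: |R|=0.40869 <1
  x=-2.126: |R|=0.14669 <1
  x=-4.711: |R|=1.09760 >1
  x=-4.637: |R|=1.02172 >1
Interval (-4.6154, 0).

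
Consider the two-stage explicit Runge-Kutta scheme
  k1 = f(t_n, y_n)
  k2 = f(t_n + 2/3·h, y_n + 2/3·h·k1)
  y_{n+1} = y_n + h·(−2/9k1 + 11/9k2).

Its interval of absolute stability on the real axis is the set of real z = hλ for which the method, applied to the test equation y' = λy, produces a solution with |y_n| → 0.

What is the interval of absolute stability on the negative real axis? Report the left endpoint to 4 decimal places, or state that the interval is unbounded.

z∈(-1.2273,0).

On y'=λy, z=hλ:
  k1=λy_n ⇒ h·k1=z·y_n;  k2=λ(1+2/3z)y_n ⇒ h·k2=z(1+2/3z)y_n
  y_{n+1}/y_n = 1 − 2/9z + 11/9z(1+2/3z) = 1 + z + 22/27z²
  Hence R(z) = 1 + z + 22/27z².

Find x<0 with |R(x)|<1.
x=-1.36: |R|=1.1471
R=1: x+22/27x²=0 ⇒ x=−27/22=-1.2273; min R=1−1/(4·22/27)=0.6932>−1
Confirm numerically:
  x=-1.204: |R|=0.97717 <1
  x=-1.178: |R|=0.95271 <1
  x=-0.920: |R|=0.76966 <1
  x=-0.553: |R|=0.69618 <1
  x=-1.598: |R|=1.48271 >1
  x=-1.374: |R|=1.16427 >1
Stable set (-1.2273, 0).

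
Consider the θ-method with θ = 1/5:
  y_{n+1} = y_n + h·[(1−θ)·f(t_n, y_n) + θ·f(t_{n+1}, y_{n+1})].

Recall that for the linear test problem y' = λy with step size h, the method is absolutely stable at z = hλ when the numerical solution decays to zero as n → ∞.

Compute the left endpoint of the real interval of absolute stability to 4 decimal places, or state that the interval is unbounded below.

z* = -3.3333.

With y'=λy (z=hλ):
  y_{n+1} = y_n + z·[4/5·y_n + 1/5·y_{n+1}] ⇒ (1 − 1/5z)y_{n+1} = (1 + 4/5z)y_n
  Hence R(z) = (1 + 4/5z)/(1 − 1/5z).

Need |R(x)|<1, x<0.
x=-0.32: |R|=0.6992
R=−1: 1+4/5x = −1+1/5x ⇒ -3/5x=2 ⇒ x=2/(-3/5)=-3.3333
Confirm numerically:
  x=-3.017: |R|=0.88163 <1
  x=-2.501: |R|=0.66711 <1
  x=-1.728: |R|=0.28419 <1
  x=-1.514: |R|=0.16211 <1
  x=-3.893: |R|=1.18880 >1
  x=-3.756: |R|=1.14481 >1
  x=-3.663: |R|=1.11416 >1
Interval (-3.3333, 0).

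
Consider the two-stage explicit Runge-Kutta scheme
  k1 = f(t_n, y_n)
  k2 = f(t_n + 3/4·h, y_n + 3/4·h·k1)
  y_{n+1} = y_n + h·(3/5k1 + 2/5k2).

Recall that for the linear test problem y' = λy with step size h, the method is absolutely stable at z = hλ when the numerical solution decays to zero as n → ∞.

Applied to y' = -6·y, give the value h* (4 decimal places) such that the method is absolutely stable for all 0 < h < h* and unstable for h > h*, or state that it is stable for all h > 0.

(-3.3333,0); λ=-6 ⇒ h* = (10/3)/6 = 0.5556.

Test eqn y'=λy, z=hλ:
  k1=λy_n ⇒ h·k1=z·y_n;  k2=λ(1+3/4z)y_n ⇒ h·k2=z(1+3/4z)y_n
  y_{n+1}/y_n = 1 + 3/5z + 2/5z(1+3/4z) = 1 + z + 3/10z²
  Hence R(z) = 1 + z + 3/10z².

Boundary: |R(x)|=1, x<0.
x=-0.42: |R|=0.6329
R=1: x+3/10x²=0 ⇒ x=−10/3=-3.3333; min R=1−1/(4·3/10)=0.1667>−1
Confirm numerically:
  x=-3.077: |R|=0.76338 <1
  x=-3.056: |R|=0.74574 <1
  x=-2.340: |R|=0.30268 <1
  x=-2.056: |R|=0.21214 <1
  x=-3.674: |R|=1.37548 >1
  x=-3.653: |R|=1.35032 >1
  x=-3.397: |R|=1.06488 >1
Stable set (-3.3333, 0).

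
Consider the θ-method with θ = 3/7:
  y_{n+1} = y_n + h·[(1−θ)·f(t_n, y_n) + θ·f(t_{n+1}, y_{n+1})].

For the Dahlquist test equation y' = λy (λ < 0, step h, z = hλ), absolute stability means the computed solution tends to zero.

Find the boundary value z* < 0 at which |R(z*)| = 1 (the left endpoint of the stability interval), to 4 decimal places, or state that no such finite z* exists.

z* = -14.0000.

On y'=λy, z=hλ:
  y_{n+1} = y_n + z·[4/7·y_n + 3/7·y_{n+1}] ⇒ (1 − 3/7z)y_{n+1} = (1 + 4/7z)y_n
  so R(z) = (1 + 4/7z)/(1 − 3/7z).

Need |R(x)|<1, x<0.
x=-0.42: |R|=0.6441
R=−1: 1+4/7x = −1+3/7x ⇒ -1/7x=2 ⇒ x=2/(-1/7)=-14.0000
Confirm numerically:
  x=-12.850: |R|=0.97475 <1
  x=-12.060: |R|=0.95507 <1
  x=-7.434: |R|=0.77592 <1
  x=-7.133: |R|=0.75820 <1
  x=-14.505: |R|=1.01000 >1
  x=-14.267: |R|=1.00536 >1
  x=-14.157: |R|=1.00317 >1
So |R|<1 on (-14.0000, 0).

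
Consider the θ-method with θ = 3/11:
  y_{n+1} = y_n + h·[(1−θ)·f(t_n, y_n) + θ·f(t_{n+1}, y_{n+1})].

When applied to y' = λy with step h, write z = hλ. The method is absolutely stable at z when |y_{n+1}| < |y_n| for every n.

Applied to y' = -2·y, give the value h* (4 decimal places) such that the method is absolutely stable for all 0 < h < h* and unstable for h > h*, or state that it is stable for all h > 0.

(-4.4000,0); λ=-2 ⇒ h* = (22/5)/2 = 2.2000.

On y'=λy, z=hλ:
  y_{n+1} = y_n + z·[8/11·y_n + 3/11·y_{n+1}] ⇒ (1 − 3/11z)y_{n+1} = (1 + 8/11z)y_n
  Hence R(z) = (1 + 8/11z)/(1 − 3/11z).

Need |R(x)|<1, x<0.
x=-0.6: |R|=0.4844
R=−1: 1+8/11x = −1+3/11x ⇒ -5/11x=2 ⇒ x=2/(-5/11)=-4.4000
Confirm numerically:
  x=-4.193: |R|=0.95611 <1
  x=-3.118: |R|=0.68507 <1
  x=-2.977: |R|=0.64302 <1
  x=-2.388: |R|=0.44616 <1
  x=-4.604: |R|=1.04111 >1
  x=-4.584: |R|=1.03717 >1
  x=-4.486: |R|=1.01758 >1
Stable set (-4.4000, 0).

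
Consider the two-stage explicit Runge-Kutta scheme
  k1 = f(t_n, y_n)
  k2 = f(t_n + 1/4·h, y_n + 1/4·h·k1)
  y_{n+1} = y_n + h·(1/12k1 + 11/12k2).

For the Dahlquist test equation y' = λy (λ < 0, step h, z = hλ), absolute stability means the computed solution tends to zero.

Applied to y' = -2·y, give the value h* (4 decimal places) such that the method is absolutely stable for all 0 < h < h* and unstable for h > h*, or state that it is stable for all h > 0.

Test eqn y'=λy, z=hλ:
  k1=λy_n ⇒ h·k1=z·y_n;  k2=λ(1+1/4z)y_n ⇒ h·k2=z(1+1/4z)y_n
  y_{n+1}/y_n = 1 + 1/12z + 11/12z(1+1/4z) = 1 + z + 11/48z²
  ⇒ R(z) = 1 + z + 11/48z².

Need |R(x)|<1, x<0.
x=-0.44: |R|=0.6044
R=1: x+11/48x²=0 ⇒ x=−48/11=-4.3636; min R=1−1/(4·11/48)=-0.0909>−1
Confirm numerically:
  x=-3.602: |R|=0.37130 <1
  x=-3.439: |R|=0.27129 <1
  x=-2.684: |R|=0.03312 <1
  x=-4.656: |R|=1.31195 >1
  x=-4.530: |R|=1.17271 >1
So |R|<1 on (-4.3636, 0).

(-4.3636,0); λ=-2 ⇒ h* = (48/11)/2 = 2.1818.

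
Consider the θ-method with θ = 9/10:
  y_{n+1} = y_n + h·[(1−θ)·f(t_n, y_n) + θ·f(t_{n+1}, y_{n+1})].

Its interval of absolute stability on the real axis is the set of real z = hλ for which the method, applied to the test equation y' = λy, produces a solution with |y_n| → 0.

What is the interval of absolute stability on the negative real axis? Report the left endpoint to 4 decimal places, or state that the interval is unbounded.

On y'=λy, z=hλ:
  y_{n+1} = y_n + z·[1/10·y_n + 9/10·y_{n+1}] ⇒ (1 − 9/10z)y_{n+1} = (1 + 1/10z)y_n
  ⇒ R(z) = (1 + 1/10z)/(1 − 9/10z).

Need |R(x)|<1, x<0.
x=-1.24: |R|=0.4140
x=-2: |R|=0.2857
x=-10: |R|=0.0000
x=-100: |R|=0.0989
θ=9/10≥1/2 ⇒ |1+1/10x|<|1−9/10x| ∀x<0 ⇒ unbounded interval.

unbounded; (−∞, 0).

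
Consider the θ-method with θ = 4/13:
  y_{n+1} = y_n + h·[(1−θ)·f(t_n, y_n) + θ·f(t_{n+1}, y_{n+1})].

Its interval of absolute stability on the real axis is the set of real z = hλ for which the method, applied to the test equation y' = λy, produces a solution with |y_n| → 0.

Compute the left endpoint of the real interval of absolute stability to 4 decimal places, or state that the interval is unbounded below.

left endpoint -5.2000.

Set f=λy, z=hλ:
  y_{n+1} = y_n + z·[9/13·y_n + 4/13·y_{n+1}] ⇒ (1 − 4/13z)y_{n+1} = (1 + 9/13z)y_n
  R(z) = (1 + 9/13z)/(1 − 4/13z).

Need |R(x)|<1, x<0.
x=-1.27: |R|=0.0868
R=−1: 1+9/13x = −1+4/13x ⇒ -5/13x=2 ⇒ x=2/(-5/13)=-5.2000
Confirm numerically:
  x=-4.678: |R|=0.91770 <1
  x=-4.517: |R|=0.89008 <1
  x=-4.158: |R|=0.82418 <1
  x=-5.734: |R|=1.07430 >1
  x=-5.339: |R|=1.02023 >1
So |R|<1 on (-5.2000, 0).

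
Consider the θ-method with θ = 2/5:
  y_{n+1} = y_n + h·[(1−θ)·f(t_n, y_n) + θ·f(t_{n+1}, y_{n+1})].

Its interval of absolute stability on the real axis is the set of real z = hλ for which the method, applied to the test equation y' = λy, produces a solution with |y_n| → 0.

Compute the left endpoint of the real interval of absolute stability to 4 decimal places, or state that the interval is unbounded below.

z* = -10.0000.

With y'=λy (z=hλ):
  y_{n+1} = y_n + z·[3/5·y_n + 2/5·y_{n+1}] ⇒ (1 − 2/5z)y_{n+1} = (1 + 3/5z)y_n
  so R(z) = (1 + 3/5z)/(1 − 2/5z).

Boundary: |R(x)|=1, x<0.
x=-1.21: |R|=0.1846
R=−1: 1+3/5x = −1+2/5x ⇒ -1/5x=2 ⇒ x=2/(-1/5)=-10.0000
Confirm numerically:
  x=-5.699: |R|=0.73771 <1
  x=-4.993: |R|=0.66589 <1
  x=-4.364: |R|=0.58945 <1
  x=-10.443: |R|=1.01711 >1
  x=-10.429: |R|=1.01659 >1
  x=-10.120: |R|=1.00475 >1
Stable set (-10.0000, 0).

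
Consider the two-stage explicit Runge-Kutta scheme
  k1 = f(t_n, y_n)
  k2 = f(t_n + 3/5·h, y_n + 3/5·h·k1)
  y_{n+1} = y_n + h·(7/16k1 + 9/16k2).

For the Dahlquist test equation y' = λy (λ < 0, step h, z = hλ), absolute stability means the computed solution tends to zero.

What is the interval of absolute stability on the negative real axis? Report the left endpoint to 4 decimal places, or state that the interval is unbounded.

Set f=λy, z=hλ:
  k1=λy_n ⇒ h·k1=z·y_n;  k2=λ(1+3/5z)y_n ⇒ h·k2=z(1+3/5z)y_n
  y_{n+1}/y_n = 1 + 7/16z + 9/16z(1+3/5z) = 1 + z + 27/80z²
  so R(z) = 1 + z + 27/80z².

Boundary: |R(x)|=1, x<0.
x=-0.6: |R|=0.5215
R=1: x+27/80x²=0 ⇒ x=−80/27=-2.9630; min R=1−1/(4·27/80)=0.2593>−1
Confirm numerically:
  x=-2.848: |R|=0.88950 <1
  x=-2.693: |R|=0.75463 <1
  x=-2.598: |R|=0.67999 <1
  x=-2.028: |R|=0.36006 <1
  x=-3.256: |R|=1.32202 >1
  x=-3.059: |R|=1.09915 >1
Stable set (-2.9630, 0).

(-2.9630, 0).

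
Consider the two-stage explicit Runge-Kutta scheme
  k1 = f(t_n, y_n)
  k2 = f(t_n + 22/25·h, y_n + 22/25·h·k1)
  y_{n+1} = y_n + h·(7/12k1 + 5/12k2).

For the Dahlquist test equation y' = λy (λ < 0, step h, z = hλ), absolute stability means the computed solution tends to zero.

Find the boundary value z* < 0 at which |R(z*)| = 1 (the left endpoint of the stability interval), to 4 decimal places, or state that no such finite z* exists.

left endpoint -2.7273.

Set f=λy, z=hλ:
  k1=λy_n ⇒ h·k1=z·y_n;  k2=λ(1+22/25z)y_n ⇒ h·k2=z(1+22/25z)y_n
  y_{n+1}/y_n = 1 + 7/12z + 5/12z(1+22/25z) = 1 + z + 11/30z²
  so R(z) = 1 + z + 11/30z².

Find x<0 with |R(x)|<1.
x=-1.68: |R|=0.3549
R=1: x+11/30x²=0 ⇒ x=−30/11=-2.7273; min R=1−1/(4·11/30)=0.3182>−1
Confirm numerically:
  x=-2.696: |R|=0.96909 <1
  x=-1.991: |R|=0.46250 <1
  x=-1.704: |R|=0.36066 <1
  x=-1.160: |R|=0.33339 <1
  x=-3.244: |R|=1.61463 >1
  x=-3.225: |R|=1.58856 >1
Interval (-2.7273, 0).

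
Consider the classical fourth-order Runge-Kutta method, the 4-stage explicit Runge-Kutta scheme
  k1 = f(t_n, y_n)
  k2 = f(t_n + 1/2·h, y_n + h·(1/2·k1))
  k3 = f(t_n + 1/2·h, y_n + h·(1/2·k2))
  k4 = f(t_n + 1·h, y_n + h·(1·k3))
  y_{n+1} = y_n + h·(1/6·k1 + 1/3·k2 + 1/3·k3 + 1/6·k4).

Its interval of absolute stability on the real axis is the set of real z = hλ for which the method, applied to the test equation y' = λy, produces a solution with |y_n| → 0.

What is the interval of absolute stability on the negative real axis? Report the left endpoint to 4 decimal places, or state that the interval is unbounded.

With y'=λy (z=hλ):
  order 4, 4-stage ⇒ R(z)=1+z+z^2/2+z^3/6+z^4/24
  (e.g. R(-1.22)=0.31386, |R|=0.31386)

Boundary: |R(x)|=1, x<0.
x=-1.22: |R|=0.3139
|R(-3.14)|=1.6804 |R(-1.19)|=0.3207 |R(-0.94)|=0.3959
Bisect:
  x_lo=-3.2587 |R|=1.9819  x_hi=-0.0865 |R|=0.9171
  mid=-1.67259 |R|=0.27242 →hi
  mid=-2.46562 |R|=0.61573 →hi
  mid=-2.86214 |R|=1.12218 →lo
  mid=-2.66388 |R|=0.83186 →hi
  mid=-2.76301 |R|=0.96692 →hi
  mid=-2.81257 |R|=1.04192 →lo
  mid=-2.78779 |R|=1.00377 →lo
  mid=-2.77540 |R|=0.98519 →hi
  mid=-2.78160 |R|=0.99444 →hi
  mid=-2.78469 |R|=0.99910 →hi
  ...
  [-2.78547,-2.78527] ⇒ x*=-2.7853
Interval (-2.7853, 0).

z∈(-2.7853,0).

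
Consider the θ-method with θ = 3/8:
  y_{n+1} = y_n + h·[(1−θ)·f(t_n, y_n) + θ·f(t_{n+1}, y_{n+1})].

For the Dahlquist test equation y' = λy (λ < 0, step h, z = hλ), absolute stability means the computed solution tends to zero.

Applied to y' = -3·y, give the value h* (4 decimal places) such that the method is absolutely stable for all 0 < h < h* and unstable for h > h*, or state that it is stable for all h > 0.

(-8.0000,0); λ=-3 ⇒ h* = (8)/3 = 2.6667.

Set f=λy, z=hλ:
  y_{n+1} = y_n + z·[5/8·y_n + 3/8·y_{n+1}] ⇒ (1 − 3/8z)y_{n+1} = (1 + 5/8z)y_n
  Hence R(z) = (1 + 5/8z)/(1 − 3/8z).

Solve |R(x)|<1 on ℝ⁻.
x=-1.52: |R|=0.0318
R=−1: 1+5/8x = −1+3/8x ⇒ -1/4x=2 ⇒ x=2/(-1/4)=-8.0000
Confirm numerically:
  x=-6.967: |R|=0.92851 <1
  x=-6.323: |R|=0.87563 <1
  x=-6.188: |R|=0.86357 <1
  x=-3.275: |R|=0.46985 <1
  x=-8.346: |R|=1.02095 >1
  x=-8.173: |R|=1.01064 >1
  x=-8.023: |R|=1.00143 >1
So |R|<1 on (-8.0000, 0).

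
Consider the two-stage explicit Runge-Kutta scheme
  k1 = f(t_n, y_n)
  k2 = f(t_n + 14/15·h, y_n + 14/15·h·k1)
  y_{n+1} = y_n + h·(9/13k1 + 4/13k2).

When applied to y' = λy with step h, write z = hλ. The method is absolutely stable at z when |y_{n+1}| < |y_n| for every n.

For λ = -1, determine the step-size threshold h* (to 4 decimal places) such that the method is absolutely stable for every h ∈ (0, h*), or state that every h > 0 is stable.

Test eqn y'=λy, z=hλ:
  k1=λy_n ⇒ h·k1=z·y_n;  k2=λ(1+14/15z)y_n ⇒ h·k2=z(1+14/15z)y_n
  y_{n+1}/y_n = 1 + 9/13z + 4/13z(1+14/15z) = 1 + z + 56/195z²
  ⇒ R(z) = 1 + z + 56/195z².

Find x<0 with |R(x)|<1.
x=-1.4: |R|=0.1629
R=1: x+56/195x²=0 ⇒ x=−195/56=-3.4821; min R=1−1/(4·56/195)=0.1295>−1
Confirm numerically:
  x=-3.201: |R|=0.74156 <1
  x=-2.956: |R|=0.55336 <1
  x=-2.943: |R|=0.54433 <1
  x=-3.982: |R|=1.57161 >1
  x=-3.570: |R|=1.09007 >1
So |R|<1 on (-3.4821, 0).

(-3.4821,0); λ=-1 ⇒ h* = (195/56)/1 = 3.4821.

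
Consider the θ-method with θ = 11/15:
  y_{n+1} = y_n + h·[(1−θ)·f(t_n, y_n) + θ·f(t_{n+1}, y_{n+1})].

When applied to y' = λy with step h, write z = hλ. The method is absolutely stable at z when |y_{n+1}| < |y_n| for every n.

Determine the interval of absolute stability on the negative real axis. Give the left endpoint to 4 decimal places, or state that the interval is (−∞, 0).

interval (−∞, 0).

On y'=λy, z=hλ:
  y_{n+1} = y_n + z·[4/15·y_n + 11/15·y_{n+1}] ⇒ (1 − 11/15z)y_{n+1} = (1 + 4/15z)y_n
  so R(z) = (1 + 4/15z)/(1 − 11/15z).

Boundary: |R(x)|=1, x<0.
x=-0.36: |R|=0.7152
x=-2: |R|=0.1892
x=-10: |R|=0.2000
x=-100: |R|=0.3453
θ=11/15≥1/2 ⇒ |1+4/15x|<|1−11/15x| ∀x<0 ⇒ stable on all of ℝ⁻.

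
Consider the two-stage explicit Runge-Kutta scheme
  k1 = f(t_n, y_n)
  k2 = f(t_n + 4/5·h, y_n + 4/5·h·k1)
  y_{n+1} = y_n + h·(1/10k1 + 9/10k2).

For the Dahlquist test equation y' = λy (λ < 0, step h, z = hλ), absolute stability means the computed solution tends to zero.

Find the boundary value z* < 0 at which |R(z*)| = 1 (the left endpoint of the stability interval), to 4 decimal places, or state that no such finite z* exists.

Test eqn y'=λy, z=hλ:
  k1=λy_n ⇒ h·k1=z·y_n;  k2=λ(1+4/5z)y_n ⇒ h·k2=z(1+4/5z)y_n
  y_{n+1}/y_n = 1 + 1/10z + 9/10z(1+4/5z) = 1 + z + 18/25z²
  Hence R(z) = 1 + z + 18/25z².

Solve |R(x)|<1 on ℝ⁻.
x=-1.37: |R|=0.9814
R=1: x+18/25x²=0 ⇒ x=−25/18=-1.3889; min R=1−1/(4·18/25)=0.6528>−1
Confirm numerically:
  x=-0.697: |R|=0.65278 <1
  x=-0.637: |R|=0.65515 <1
  x=-0.572: |R|=0.66357 <1
  x=-1.837: |R|=1.59269 >1
  x=-1.515: |R|=1.13756 >1
Interval (-1.3889, 0).

left endpoint -1.3889.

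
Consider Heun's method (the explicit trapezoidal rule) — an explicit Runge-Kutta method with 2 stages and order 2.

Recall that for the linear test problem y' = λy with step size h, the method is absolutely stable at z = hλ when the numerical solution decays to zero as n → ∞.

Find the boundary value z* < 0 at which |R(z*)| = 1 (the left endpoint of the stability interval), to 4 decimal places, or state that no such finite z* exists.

With y'=λy (z=hλ):
  order 2, 2-stage ⇒ R(z)=1+z+z^2/2
  (e.g. R(-0.87)=0.50845, |R|=0.50845)

Need |R(x)|<1, x<0.
x=-0.87: |R|=0.5085
|R(-2.15)|=1.1612 |R(-0.93)|=0.5025 |R(-0.89)|=0.5061
Bisect:
  x_lo=-2.8884 |R|=2.2830  x_hi=-0.2795 |R|=0.7596
  mid=-1.58395 |R|=0.67050 →hi
  mid=-2.23617 |R|=1.26406 →lo
  mid=-1.91006 |R|=0.91410 →hi
  mid=-2.07312 |R|=1.07579 →lo
  mid=-1.99159 |R|=0.99162 →hi
  mid=-2.03235 |R|=1.03288 →lo
  mid=-2.01197 |R|=1.01204 →lo
  mid=-2.00178 |R|=1.00178 →lo
  ...
  [-2.00003,-1.99987] ⇒ x*=-2.0000
So |R|<1 on (-2.0000, 0).

left endpoint -2.0000.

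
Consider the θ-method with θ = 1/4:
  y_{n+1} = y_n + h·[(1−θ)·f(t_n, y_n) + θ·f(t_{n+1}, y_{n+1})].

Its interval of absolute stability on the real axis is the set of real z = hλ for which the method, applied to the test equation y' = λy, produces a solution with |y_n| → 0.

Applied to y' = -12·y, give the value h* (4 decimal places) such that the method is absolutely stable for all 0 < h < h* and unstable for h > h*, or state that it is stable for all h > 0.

(-4.0000,0); λ=-12 ⇒ h* = (4)/12 = 0.3333.

On y'=λy, z=hλ:
  y_{n+1} = y_n + z·[3/4·y_n + 1/4·y_{n+1}] ⇒ (1 − 1/4z)y_{n+1} = (1 + 3/4z)y_n
  so R(z) = (1 + 3/4z)/(1 − 1/4z).

Need |R(x)|<1, x<0.
x=-1.35: |R|=0.0093
R=−1: 1+3/4x = −1+1/4x ⇒ -1/2x=2 ⇒ x=2/(-1/2)=-4.0000
Confirm numerically:
  x=-3.630: |R|=0.90301 <1
  x=-2.585: |R|=0.57024 <1
  x=-2.332: |R|=0.47315 <1
  x=-1.620: |R|=0.15302 <1
  x=-4.308: |R|=1.07415 >1
  x=-4.058: |R|=1.01440 >1
Interval (-4.0000, 0).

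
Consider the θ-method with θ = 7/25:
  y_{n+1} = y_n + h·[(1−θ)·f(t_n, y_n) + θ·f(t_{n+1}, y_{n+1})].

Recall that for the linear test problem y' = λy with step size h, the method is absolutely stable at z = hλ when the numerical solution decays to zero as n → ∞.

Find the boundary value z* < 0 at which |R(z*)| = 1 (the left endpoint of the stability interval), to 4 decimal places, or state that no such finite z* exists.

left endpoint -4.5455.

On y'=λy, z=hλ:
  y_{n+1} = y_n + z·[18/25·y_n + 7/25·y_{n+1}] ⇒ (1 − 7/25z)y_{n+1} = (1 + 18/25z)y_n
  so R(z) = (1 + 18/25z)/(1 − 7/25z).

Need |R(x)|<1, x<0.
x=-0.97: |R|=0.2372
R=−1: 1+18/25x = −1+7/25x ⇒ -11/25x=2 ⇒ x=2/(-11/25)=-4.5455
Confirm numerically:
  x=-4.299: |R|=0.95079 <1
  x=-4.083: |R|=0.90506 <1
  x=-2.221: |R|=0.36940 <1
  x=-4.914: |R|=1.06825 >1
  x=-4.733: |R|=1.03549 >1
So |R|<1 on (-4.5455, 0).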